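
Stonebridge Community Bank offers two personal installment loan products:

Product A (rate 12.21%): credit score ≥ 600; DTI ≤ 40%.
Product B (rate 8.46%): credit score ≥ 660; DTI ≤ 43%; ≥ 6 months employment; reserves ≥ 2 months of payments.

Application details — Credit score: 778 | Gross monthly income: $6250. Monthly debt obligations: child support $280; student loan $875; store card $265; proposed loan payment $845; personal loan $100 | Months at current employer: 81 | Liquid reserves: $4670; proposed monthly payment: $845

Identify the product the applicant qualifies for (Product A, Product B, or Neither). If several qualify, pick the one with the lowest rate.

Product B

Total debts = (280 + 875 + 265 + 845 + 100) = 2,365; DTI = 2,365/6,250 = 37.8%.
Reserves = 4,670/845 = 5.5 months.
Product A: score 778 ≥ 600; DTI 37.8% ≤ 40% → qualifies.
Product B: score 778 ≥ 660; DTI 37.8% ≤ 43%; employment 81 ≥ 6 mo; reserves 5.5 ≥ 2 mo → qualifies.
Qualifying: Product A, Product B. Lowest rate is 8.46% → Product B.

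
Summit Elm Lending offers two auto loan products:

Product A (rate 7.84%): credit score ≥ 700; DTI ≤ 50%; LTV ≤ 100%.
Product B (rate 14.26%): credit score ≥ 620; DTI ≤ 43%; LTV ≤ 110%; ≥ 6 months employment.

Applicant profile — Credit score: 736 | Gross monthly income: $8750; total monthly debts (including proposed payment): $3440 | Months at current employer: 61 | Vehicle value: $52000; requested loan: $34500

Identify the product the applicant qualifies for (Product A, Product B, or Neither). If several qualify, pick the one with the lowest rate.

Product A

DTI = 3,440/8,750 = 39.3%.
LTV = 34,500/52,000 = 66.3%.
Product A: score 736 ≥ 700; DTI 39.3% ≤ 50%; LTV 66.3% ≤ 100% → qualifies.
Product B: score 736 ≥ 620; DTI 39.3% ≤ 43%; LTV 66.3% ≤ 110%; employment 61 ≥ 6 mo → qualifies.
Qualifying: Product A, Product B. Lowest rate is 7.84% → Product A.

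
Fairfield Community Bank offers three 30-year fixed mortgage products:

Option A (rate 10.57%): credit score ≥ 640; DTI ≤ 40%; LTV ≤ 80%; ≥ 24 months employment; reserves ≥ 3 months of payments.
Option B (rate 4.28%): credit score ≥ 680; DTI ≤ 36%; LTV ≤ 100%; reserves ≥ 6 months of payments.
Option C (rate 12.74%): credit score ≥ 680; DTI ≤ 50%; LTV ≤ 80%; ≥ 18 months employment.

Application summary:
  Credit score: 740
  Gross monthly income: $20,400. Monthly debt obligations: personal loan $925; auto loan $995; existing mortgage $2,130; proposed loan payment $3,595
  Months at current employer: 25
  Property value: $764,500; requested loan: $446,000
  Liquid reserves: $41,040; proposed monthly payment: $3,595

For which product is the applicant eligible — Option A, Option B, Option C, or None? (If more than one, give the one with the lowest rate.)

Total debts = (925 + 995 + 2,130 + 3,595) = 7,645; DTI = 7,645/20,400 = 37.5%.
LTV = 446,000/764,500 = 58.3%.
Reserves = 41,040/3,595 = 11.4 months.
Option A: score 740 ≥ 640; DTI 37.5% ≤ 40%; LTV 58.3% ≤ 80%; employment 25 ≥ 24 mo; reserves 11.4 ≥ 3 mo → qualifies.
Option B: score 740 ≥ 680; DTI 37.5% > 36%; LTV 58.3% ≤ 100%; reserves 11.4 ≥ 6 mo → does not qualify.
Option C: score 740 ≥ 680; DTI 37.5% ≤ 50%; LTV 58.3% ≤ 80%; employment 25 ≥ 18 mo → qualifies.
Qualifying: Option A, Option C. Lowest rate is 10.57% → Option A.

Option A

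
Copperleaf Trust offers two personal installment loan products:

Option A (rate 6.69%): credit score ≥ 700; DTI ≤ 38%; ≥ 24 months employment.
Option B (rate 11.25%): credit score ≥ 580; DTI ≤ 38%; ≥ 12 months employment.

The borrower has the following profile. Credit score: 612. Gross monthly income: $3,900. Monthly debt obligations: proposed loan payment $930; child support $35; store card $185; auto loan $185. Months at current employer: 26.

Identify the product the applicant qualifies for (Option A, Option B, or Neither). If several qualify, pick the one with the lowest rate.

Total debts = (930 + 35 + 185 + 185) = 1,335; DTI = 1,335/3,900 = 34.2%.
Option A: score 612 < 700; DTI 34.2% ≤ 38%; employment 26 ≥ 24 mo → does not qualify.
Option B: score 612 ≥ 580; DTI 34.2% ≤ 38%; employment 26 ≥ 12 mo → qualifies.

Option B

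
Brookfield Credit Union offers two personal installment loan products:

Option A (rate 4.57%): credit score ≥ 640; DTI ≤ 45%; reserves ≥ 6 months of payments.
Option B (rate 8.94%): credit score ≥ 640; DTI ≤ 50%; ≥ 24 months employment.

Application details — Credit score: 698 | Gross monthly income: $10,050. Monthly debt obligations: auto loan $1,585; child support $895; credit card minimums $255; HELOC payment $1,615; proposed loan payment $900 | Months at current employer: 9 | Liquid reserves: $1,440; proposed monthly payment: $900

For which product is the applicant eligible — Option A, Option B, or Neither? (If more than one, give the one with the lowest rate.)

Neither

Total debts = (1,585 + 895 + 255 + 1,615 + 900) = 5,250; DTI = 5,250/10,050 = 52.2%.
Reserves = 1,440/900 = 1.6 months.
Option A: score 698 ≥ 640; DTI 52.2% > 45%; reserves 1.6 < 6 mo → does not qualify.
Option B: score 698 ≥ 640; DTI 52.2% > 50%; employment 9 < 24 mo → does not qualify.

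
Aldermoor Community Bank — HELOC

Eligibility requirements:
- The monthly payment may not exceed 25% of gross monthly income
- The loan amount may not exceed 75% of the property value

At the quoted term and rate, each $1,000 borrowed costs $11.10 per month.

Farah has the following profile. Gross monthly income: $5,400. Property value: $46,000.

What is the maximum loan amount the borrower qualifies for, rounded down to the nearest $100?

$34,500

Payment cap: 25% × $5,400 = $1,350/month.
At $11.10 per $1,000, that supports 1,350/11.10 × 1,000 ≈ $121,621 → $121,600.
LTV cap: 75% × $46,000 = $34,500 → $34,500.
Binding constraint: loan-to-value.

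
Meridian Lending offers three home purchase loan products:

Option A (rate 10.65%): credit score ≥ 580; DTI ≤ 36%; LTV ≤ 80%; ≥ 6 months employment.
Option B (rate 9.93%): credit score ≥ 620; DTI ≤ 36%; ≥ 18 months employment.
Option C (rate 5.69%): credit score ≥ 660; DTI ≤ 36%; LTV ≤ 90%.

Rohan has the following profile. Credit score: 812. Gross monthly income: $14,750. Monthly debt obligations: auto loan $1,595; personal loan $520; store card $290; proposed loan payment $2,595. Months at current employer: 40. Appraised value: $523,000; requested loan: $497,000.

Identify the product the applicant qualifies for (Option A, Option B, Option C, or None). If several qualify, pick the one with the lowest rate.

Option B

Total debts = (1,595 + 520 + 290 + 2,595) = 5,000; DTI = 5,000/14,750 = 33.9%.
LTV = 497,000/523,000 = 95%.
Option A: score 812 ≥ 580; DTI 33.9% ≤ 36%; LTV 95% > 80%; employment 40 ≥ 6 mo → does not qualify.
Option B: score 812 ≥ 620; DTI 33.9% ≤ 36%; employment 40 ≥ 18 mo → qualifies.
Option C: score 812 ≥ 660; DTI 33.9% ≤ 36%; LTV 95% > 90% → does not qualify.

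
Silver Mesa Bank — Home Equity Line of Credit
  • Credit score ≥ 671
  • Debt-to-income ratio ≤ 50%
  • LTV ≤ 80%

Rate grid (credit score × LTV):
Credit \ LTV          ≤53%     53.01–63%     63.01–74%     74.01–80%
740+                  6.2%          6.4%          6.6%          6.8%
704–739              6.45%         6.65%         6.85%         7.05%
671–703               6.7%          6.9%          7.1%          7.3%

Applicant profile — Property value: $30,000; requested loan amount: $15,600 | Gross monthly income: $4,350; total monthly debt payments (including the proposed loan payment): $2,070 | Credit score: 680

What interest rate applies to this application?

6.7%

Credit score 680 ≥ 671; Debt-to-income = 2,070/4,350 = 47.6% — meets 50% limit
LTV = 15,600/30,000 = 52% ≤ 80%
Score 680 is in the 671–703 band; LTV 52% is in the ≤53% band → 6.7%.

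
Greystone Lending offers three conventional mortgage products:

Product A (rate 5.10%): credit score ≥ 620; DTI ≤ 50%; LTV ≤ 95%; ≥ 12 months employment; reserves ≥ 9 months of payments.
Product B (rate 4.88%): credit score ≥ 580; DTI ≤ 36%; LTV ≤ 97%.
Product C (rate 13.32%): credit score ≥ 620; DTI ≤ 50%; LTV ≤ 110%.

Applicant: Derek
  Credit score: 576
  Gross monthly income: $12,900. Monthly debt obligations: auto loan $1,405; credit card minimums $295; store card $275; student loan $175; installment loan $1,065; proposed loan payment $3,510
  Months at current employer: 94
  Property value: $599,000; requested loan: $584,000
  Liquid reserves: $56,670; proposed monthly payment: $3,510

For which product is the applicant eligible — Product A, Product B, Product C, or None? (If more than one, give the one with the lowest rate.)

None

Total debts = (1,405 + 295 + 275 + 175 + 1,065 + 3,510) = 6,725; DTI = 6,725/12,900 = 52.1%.
LTV = 584,000/599,000 = 97.5%.
Reserves = 56,670/3,510 = 16.1 months.
Product A: score 576 < 620; DTI 52.1% > 50%; LTV 97.5% > 95%; employment 94 ≥ 12 mo; reserves 16.1 ≥ 9 mo → does not qualify.
Product B: score 576 < 580; DTI 52.1% > 36%; LTV 97.5% > 97% → does not qualify.
Product C: score 576 < 620; DTI 52.1% > 50%; LTV 97.5% ≤ 110% → does not qualify.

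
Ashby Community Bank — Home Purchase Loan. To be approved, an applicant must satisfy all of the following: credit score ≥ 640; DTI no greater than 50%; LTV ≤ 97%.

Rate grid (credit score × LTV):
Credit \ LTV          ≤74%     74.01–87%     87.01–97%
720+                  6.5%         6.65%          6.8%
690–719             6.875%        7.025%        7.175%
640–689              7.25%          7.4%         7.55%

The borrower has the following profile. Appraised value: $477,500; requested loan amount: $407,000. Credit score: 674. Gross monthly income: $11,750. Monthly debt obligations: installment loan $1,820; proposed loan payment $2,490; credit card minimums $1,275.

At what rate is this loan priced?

Credit score 674 ≥ 640; Total monthly debts = (1,820 + 2,490 + 1,275) = 5,585. DTI = 5,585/11,750 = 47.5% ≤ 50%
LTV: 407,000 ÷ 477,500 = 85.2%, within 97% cap
Score 674 is in the 640–689 band; LTV 85.2% is in the 74.01–87% band → 7.4%.

7.4%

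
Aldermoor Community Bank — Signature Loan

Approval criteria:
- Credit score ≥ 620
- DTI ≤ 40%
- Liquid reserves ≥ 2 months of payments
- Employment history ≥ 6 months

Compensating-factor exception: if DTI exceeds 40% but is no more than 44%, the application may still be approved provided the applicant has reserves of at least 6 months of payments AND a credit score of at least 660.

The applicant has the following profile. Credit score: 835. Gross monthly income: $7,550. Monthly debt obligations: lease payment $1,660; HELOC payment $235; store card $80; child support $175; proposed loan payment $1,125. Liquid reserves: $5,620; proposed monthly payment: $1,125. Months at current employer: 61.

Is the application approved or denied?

Credit score 835 ≥ 620 (meets base)
Total debts = (1,660 + 235 + 80 + 175 + 1,125) = 3,275. DTI = 3,275/7,550 = 43.4% > 40% — standard DTI limit exceeded.
Reserves: 5,620 ÷ 1,125 = 5.0 months (meets 2-month minimum)
Employment 61 ≥ 6 months
DTI 43.4% is within the 40%–44% exception band; checking compensating factors.
Override check — reserves: 5.0 mo (short of 6); score: 835 (ok).
Compensating-factor requirement not fully met.

Denied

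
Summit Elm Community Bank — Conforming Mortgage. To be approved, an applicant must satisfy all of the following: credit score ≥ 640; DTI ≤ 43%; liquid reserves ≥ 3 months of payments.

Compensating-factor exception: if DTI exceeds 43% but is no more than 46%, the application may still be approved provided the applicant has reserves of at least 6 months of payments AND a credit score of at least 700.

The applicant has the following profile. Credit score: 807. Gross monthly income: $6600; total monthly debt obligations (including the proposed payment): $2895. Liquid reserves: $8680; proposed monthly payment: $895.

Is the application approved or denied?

Credit score 807 ≥ 640 (meets base)
DTI = 2,895/6,600 = 43.9% > 43% — standard DTI limit exceeded.
Reserves = 8,680/895 = 9.7 months ≥ 3
DTI 43.9% is within the 43%–46% exception band; checking compensating factors.
Override check — reserves: 9.7 mo (ok); score: 807 (ok).
Both override conditions satisfied; DTI exception granted.

Approved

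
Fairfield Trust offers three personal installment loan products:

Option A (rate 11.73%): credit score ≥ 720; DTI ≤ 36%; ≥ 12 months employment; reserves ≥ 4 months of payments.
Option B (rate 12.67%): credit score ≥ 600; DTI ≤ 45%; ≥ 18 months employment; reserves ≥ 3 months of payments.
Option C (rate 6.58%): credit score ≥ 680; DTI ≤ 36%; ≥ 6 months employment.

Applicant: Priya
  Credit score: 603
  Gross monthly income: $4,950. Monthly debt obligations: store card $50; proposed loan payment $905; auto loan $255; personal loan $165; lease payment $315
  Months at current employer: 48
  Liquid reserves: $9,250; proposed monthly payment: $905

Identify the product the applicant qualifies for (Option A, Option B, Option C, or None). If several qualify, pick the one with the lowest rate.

Total debts = (50 + 905 + 255 + 165 + 315) = 1,690; DTI = 1,690/4,950 = 34.1%.
Reserves = 9,250/905 = 10.2 months.
Option A: score 603 < 720; DTI 34.1% ≤ 36%; employment 48 ≥ 12 mo; reserves 10.2 ≥ 4 mo → does not qualify.
Option B: score 603 ≥ 600; DTI 34.1% ≤ 45%; employment 48 ≥ 18 mo; reserves 10.2 ≥ 3 mo → qualifies.
Option C: score 603 < 680; DTI 34.1% ≤ 36%; employment 48 ≥ 6 mo → does not qualify.

Option B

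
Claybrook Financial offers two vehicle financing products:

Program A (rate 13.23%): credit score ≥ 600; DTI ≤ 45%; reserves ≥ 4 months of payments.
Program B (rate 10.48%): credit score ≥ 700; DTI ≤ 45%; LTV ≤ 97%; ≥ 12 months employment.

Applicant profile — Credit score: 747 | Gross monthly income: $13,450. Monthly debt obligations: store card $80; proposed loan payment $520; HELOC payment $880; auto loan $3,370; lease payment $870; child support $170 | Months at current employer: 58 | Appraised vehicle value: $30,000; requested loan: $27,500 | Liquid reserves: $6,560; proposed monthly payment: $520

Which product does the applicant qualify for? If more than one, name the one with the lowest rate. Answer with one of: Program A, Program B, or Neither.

Program B

Total debts = (80 + 520 + 880 + 3,370 + 870 + 170) = 5,890; DTI = 5,890/13,450 = 43.8%.
LTV = 27,500/30,000 = 91.7%.
Reserves = 6,560/520 = 12.6 months.
Program A: score 747 ≥ 600; DTI 43.8% ≤ 45%; reserves 12.6 ≥ 4 mo → qualifies.
Program B: score 747 ≥ 700; DTI 43.8% ≤ 45%; LTV 91.7% ≤ 97%; employment 58 ≥ 12 mo → qualifies.
Qualifying: Program A, Program B. Lowest rate is 10.48% → Program B.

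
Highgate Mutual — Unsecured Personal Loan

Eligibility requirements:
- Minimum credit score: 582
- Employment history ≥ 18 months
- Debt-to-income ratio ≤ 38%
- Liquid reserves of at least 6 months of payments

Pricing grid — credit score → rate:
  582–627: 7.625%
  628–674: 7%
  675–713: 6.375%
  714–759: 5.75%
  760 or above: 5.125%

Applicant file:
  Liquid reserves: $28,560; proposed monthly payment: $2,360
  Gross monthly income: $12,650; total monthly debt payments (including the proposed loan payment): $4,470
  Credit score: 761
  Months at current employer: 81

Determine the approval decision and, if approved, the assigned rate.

Approved at 5.125%

Credit score 761 ≥ 582 (meets minimum)
DTI: 4,470 ÷ 12,650 = 35.3%, within the 38% cap
Reserves = 28,560/2,360 = 12.1 months ≥ 6
Employment 81 ≥ 18 months
All requirements met. Score 761 falls in the 760 or above tier → 5.125%.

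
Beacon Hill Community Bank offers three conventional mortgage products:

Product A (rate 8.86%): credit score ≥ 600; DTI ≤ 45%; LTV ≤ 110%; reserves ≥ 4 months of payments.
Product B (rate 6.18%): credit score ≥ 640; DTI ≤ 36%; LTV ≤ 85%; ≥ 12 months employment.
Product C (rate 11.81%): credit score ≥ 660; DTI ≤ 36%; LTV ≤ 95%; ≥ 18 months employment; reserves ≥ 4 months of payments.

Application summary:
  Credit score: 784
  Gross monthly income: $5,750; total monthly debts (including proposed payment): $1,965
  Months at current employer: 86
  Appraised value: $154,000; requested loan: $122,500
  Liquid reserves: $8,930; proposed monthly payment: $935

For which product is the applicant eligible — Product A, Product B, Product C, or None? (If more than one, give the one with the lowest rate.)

Product B

DTI = 1,965/5,750 = 34.2%.
LTV = 122,500/154,000 = 79.5%.
Reserves = 8,930/935 = 9.6 months.
Product A: score 784 ≥ 600; DTI 34.2% ≤ 45%; LTV 79.5% ≤ 110%; reserves 9.6 ≥ 4 mo → qualifies.
Product B: score 784 ≥ 640; DTI 34.2% ≤ 36%; LTV 79.5% ≤ 85%; employment 86 ≥ 12 mo → qualifies.
Product C: score 784 ≥ 660; DTI 34.2% ≤ 36%; LTV 79.5% ≤ 95%; employment 86 ≥ 18 mo; reserves 9.6 ≥ 4 mo → qualifies.
Qualifying: Product A, Product B, Product C. Lowest rate is 6.18% → Product B.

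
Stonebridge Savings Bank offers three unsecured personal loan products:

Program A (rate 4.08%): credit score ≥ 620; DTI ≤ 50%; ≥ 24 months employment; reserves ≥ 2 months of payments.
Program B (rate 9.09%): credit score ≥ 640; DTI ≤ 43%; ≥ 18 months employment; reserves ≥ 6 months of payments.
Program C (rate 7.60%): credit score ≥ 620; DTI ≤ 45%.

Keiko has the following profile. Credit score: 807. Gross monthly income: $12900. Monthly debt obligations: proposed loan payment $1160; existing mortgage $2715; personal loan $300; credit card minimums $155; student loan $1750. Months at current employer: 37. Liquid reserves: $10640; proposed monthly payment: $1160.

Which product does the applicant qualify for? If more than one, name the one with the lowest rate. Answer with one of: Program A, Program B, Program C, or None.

Total debts = (1,160 + 2,715 + 300 + 155 + 1,750) = 6,080; DTI = 6,080/12,900 = 47.1%.
Reserves = 10,640/1,160 = 9.2 months.
Program A: score 807 ≥ 620; DTI 47.1% ≤ 50%; employment 37 ≥ 24 mo; reserves 9.2 ≥ 2 mo → qualifies.
Program B: score 807 ≥ 640; DTI 47.1% > 43%; employment 37 ≥ 18 mo; reserves 9.2 ≥ 6 mo → does not qualify.
Program C: score 807 ≥ 620; DTI 47.1% > 45% → does not qualify.

Program A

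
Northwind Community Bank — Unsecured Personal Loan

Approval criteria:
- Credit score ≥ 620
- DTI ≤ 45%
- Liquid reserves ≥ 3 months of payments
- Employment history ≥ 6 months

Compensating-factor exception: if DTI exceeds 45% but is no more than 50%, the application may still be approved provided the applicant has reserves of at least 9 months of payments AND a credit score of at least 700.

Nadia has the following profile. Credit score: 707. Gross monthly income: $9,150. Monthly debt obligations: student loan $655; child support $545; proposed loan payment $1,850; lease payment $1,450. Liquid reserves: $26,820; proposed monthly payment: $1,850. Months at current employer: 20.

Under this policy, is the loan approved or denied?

Approved

Credit score 707 ≥ 620 (meets base)
Total debts = (655 + 545 + 1,850 + 1,450) = 4,500. DTI: 4,500 ÷ 9,150 = 49.2%, over the 45% base limit.
Reserves = 26,820/1,850 = 14.5 months ≥ 3
Employment 20 ≥ 6 months
DTI 49.2% is within the 45%–50% exception band; checking compensating factors.
Reserves 14.5 ≥ 9 months; credit score 707 ≥ 700.
Both override conditions satisfied; DTI exception granted.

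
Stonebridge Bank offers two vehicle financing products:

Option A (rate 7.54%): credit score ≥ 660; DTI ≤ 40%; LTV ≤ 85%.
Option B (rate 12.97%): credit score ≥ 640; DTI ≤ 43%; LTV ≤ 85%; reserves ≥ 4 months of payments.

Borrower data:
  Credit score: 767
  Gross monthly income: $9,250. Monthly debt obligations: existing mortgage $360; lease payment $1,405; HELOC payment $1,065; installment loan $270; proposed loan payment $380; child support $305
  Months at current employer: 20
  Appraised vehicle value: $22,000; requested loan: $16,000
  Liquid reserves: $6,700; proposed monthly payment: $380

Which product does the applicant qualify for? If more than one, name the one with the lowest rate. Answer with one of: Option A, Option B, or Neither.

Option B

Total debts = (360 + 1,405 + 1,065 + 270 + 380 + 305) = 3,785; DTI = 3,785/9,250 = 40.9%.
LTV = 16,000/22,000 = 72.7%.
Reserves = 6,700/380 = 17.6 months.
Option A: score 767 ≥ 660; DTI 40.9% > 40%; LTV 72.7% ≤ 85% → does not qualify.
Option B: score 767 ≥ 640; DTI 40.9% ≤ 43%; LTV 72.7% ≤ 85%; reserves 17.6 ≥ 4 mo → qualifies.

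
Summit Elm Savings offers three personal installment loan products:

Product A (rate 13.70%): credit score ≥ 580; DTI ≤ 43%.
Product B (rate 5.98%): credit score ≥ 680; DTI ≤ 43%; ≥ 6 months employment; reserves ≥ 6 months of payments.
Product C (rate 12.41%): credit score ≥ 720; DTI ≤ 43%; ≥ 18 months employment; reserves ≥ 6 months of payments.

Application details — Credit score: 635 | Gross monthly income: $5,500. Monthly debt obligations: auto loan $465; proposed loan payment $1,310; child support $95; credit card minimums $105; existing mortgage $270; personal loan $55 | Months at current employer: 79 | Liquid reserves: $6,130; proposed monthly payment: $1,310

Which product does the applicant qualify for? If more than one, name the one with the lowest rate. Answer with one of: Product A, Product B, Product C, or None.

Total debts = (465 + 1,310 + 95 + 105 + 270 + 55) = 2,300; DTI = 2,300/5,500 = 41.8%.
Reserves = 6,130/1,310 = 4.7 months.
Product A: score 635 ≥ 580; DTI 41.8% ≤ 43% → qualifies.
Product B: score 635 < 680; DTI 41.8% ≤ 43%; employment 79 ≥ 6 mo; reserves 4.7 < 6 mo → does not qualify.
Product C: score 635 < 720; DTI 41.8% ≤ 43%; employment 79 ≥ 18 mo; reserves 4.7 < 6 mo → does not qualify.

Product A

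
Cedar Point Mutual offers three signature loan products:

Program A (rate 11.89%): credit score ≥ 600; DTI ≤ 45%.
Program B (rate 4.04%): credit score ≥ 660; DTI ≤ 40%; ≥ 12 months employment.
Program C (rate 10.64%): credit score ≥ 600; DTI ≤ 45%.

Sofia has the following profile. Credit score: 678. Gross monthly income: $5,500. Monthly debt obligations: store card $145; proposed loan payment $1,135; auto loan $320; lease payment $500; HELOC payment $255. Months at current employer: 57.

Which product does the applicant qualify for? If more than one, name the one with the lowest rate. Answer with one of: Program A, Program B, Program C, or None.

Program C

Total debts = (145 + 1,135 + 320 + 500 + 255) = 2,355; DTI = 2,355/5,500 = 42.8%.
Program A: score 678 ≥ 600; DTI 42.8% ≤ 45% → qualifies.
Program B: score 678 ≥ 660; DTI 42.8% > 40%; employment 57 ≥ 12 mo → does not qualify.
Program C: score 678 ≥ 600; DTI 42.8% ≤ 45% → qualifies.
Qualifying: Program A, Program C. Lowest rate is 10.64% → Program C.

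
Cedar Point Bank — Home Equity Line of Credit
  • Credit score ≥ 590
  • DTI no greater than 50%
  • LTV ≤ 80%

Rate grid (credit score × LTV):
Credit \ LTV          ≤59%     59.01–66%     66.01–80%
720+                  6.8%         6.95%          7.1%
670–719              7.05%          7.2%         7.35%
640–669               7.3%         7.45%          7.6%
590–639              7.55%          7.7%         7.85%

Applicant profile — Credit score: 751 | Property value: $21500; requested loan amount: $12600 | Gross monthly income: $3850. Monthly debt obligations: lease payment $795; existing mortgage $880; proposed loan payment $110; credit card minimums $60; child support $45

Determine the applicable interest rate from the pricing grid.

6.8%

Credit score 751 ≥ 590; Total monthly debts = (795 + 880 + 110 + 60 + 45) = 1,890. Debt-to-income = 1,890/3,850 = 49.1% — meets 50% limit
Loan-to-value = 12,600/21,500 = 58.6% — pass (80% max)
Score 751 is in the 720+ band; LTV 58.6% is in the ≤59% band → 6.8%.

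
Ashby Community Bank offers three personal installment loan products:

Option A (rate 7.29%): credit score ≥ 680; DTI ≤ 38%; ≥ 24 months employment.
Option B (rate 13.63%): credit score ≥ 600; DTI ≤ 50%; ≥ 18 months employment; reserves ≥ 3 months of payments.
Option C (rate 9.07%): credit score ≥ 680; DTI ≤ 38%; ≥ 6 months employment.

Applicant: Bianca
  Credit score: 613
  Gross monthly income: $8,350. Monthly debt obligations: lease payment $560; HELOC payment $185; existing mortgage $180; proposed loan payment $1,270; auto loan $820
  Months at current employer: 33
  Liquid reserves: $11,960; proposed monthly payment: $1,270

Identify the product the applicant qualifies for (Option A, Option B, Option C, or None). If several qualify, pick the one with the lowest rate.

Total debts = (560 + 185 + 180 + 1,270 + 820) = 3,015; DTI = 3,015/8,350 = 36.1%.
Reserves = 11,960/1,270 = 9.4 months.
Option A: score 613 < 680; DTI 36.1% ≤ 38%; employment 33 ≥ 24 mo → does not qualify.
Option B: score 613 ≥ 600; DTI 36.1% ≤ 50%; employment 33 ≥ 18 mo; reserves 9.4 ≥ 3 mo → qualifies.
Option C: score 613 < 680; DTI 36.1% ≤ 38%; employment 33 ≥ 6 mo → does not qualify.

Option B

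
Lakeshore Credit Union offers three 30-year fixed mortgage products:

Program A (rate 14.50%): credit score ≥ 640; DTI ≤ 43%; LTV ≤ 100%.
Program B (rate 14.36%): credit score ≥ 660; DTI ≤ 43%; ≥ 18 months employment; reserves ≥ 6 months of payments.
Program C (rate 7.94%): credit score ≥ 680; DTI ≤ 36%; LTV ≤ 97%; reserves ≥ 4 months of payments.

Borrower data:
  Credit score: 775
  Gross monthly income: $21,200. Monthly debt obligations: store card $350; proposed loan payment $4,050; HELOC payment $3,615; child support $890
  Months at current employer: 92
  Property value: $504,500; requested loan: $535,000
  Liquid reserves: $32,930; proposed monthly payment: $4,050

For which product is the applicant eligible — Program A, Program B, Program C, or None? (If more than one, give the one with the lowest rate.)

Total debts = (350 + 4,050 + 3,615 + 890) = 8,905; DTI = 8,905/21,200 = 42%.
LTV = 535,000/504,500 = 106%.
Reserves = 32,930/4,050 = 8.1 months.
Program A: score 775 ≥ 640; DTI 42% ≤ 43%; LTV 106% > 100% → does not qualify.
Program B: score 775 ≥ 660; DTI 42% ≤ 43%; employment 92 ≥ 18 mo; reserves 8.1 ≥ 6 mo → qualifies.
Program C: score 775 ≥ 680; DTI 42% > 36%; LTV 106% > 97%; reserves 8.1 ≥ 4 mo → does not qualify.

Program B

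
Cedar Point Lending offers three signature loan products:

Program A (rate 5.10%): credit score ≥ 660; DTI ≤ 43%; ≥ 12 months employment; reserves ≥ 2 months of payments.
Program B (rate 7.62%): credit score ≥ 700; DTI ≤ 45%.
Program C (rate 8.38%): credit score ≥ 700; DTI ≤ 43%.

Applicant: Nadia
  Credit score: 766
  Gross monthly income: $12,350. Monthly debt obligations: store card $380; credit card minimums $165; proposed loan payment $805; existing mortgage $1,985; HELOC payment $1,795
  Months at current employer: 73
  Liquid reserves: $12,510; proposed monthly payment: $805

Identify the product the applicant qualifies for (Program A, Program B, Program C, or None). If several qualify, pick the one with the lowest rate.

Program A

Total debts = (380 + 165 + 805 + 1,985 + 1,795) = 5,130; DTI = 5,130/12,350 = 41.5%.
Reserves = 12,510/805 = 15.5 months.
Program A: score 766 ≥ 660; DTI 41.5% ≤ 43%; employment 73 ≥ 12 mo; reserves 15.5 ≥ 2 mo → qualifies.
Program B: score 766 ≥ 700; DTI 41.5% ≤ 45% → qualifies.
Program C: score 766 ≥ 700; DTI 41.5% ≤ 43% → qualifies.
Qualifying: Program A, Program B, Program C. Lowest rate is 5.10% → Program A.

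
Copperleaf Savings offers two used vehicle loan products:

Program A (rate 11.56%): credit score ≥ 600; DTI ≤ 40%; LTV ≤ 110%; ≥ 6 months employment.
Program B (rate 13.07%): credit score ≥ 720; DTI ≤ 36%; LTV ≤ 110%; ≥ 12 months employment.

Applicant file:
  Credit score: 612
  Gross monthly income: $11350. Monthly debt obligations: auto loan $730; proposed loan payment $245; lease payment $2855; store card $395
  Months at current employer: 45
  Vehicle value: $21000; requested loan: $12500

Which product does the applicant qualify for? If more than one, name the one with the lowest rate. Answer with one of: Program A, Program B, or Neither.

Program A

Total debts = (730 + 245 + 2,855 + 395) = 4,225; DTI = 4,225/11,350 = 37.2%.
LTV = 12,500/21,000 = 59.5%.
Program A: score 612 ≥ 600; DTI 37.2% ≤ 40%; LTV 59.5% ≤ 110%; employment 45 ≥ 6 mo → qualifies.
Program B: score 612 < 720; DTI 37.2% > 36%; LTV 59.5% ≤ 110%; employment 45 ≥ 12 mo → does not qualify.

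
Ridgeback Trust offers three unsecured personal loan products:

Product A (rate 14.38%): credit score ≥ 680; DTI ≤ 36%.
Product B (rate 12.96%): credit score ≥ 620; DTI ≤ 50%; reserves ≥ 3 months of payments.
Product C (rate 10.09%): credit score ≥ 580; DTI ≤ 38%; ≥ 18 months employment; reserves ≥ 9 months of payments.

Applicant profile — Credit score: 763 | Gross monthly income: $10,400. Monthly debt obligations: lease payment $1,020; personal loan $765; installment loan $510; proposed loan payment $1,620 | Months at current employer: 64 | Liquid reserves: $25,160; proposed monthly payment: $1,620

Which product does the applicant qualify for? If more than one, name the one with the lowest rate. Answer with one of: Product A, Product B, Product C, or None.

Product C

Total debts = (1,020 + 765 + 510 + 1,620) = 3,915; DTI = 3,915/10,400 = 37.6%.
Reserves = 25,160/1,620 = 15.5 months.
Product A: score 763 ≥ 680; DTI 37.6% > 36% → does not qualify.
Product B: score 763 ≥ 620; DTI 37.6% ≤ 50%; reserves 15.5 ≥ 3 mo → qualifies.
Product C: score 763 ≥ 580; DTI 37.6% ≤ 38%; employment 64 ≥ 18 mo; reserves 15.5 ≥ 9 mo → qualifies.
Qualifying: Product B, Product C. Lowest rate is 10.09% → Product C.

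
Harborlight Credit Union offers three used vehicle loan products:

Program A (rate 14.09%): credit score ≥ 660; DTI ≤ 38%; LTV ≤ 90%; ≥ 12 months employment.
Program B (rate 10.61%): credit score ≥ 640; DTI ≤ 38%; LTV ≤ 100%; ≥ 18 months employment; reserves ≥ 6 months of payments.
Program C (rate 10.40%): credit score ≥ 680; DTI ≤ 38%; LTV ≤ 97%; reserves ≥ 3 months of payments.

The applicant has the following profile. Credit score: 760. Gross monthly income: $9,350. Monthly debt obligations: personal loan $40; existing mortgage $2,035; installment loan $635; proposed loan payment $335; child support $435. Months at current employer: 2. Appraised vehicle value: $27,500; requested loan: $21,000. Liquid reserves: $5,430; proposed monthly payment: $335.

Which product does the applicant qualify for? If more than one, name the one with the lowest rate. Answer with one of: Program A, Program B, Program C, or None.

Total debts = (40 + 2,035 + 635 + 335 + 435) = 3,480; DTI = 3,480/9,350 = 37.2%.
LTV = 21,000/27,500 = 76.4%.
Reserves = 5,430/335 = 16.2 months.
Program A: score 760 ≥ 660; DTI 37.2% ≤ 38%; LTV 76.4% ≤ 90%; employment 2 < 12 mo → does not qualify.
Program B: score 760 ≥ 640; DTI 37.2% ≤ 38%; LTV 76.4% ≤ 100%; employment 2 < 18 mo; reserves 16.2 ≥ 6 mo → does not qualify.
Program C: score 760 ≥ 680; DTI 37.2% ≤ 38%; LTV 76.4% ≤ 97%; reserves 16.2 ≥ 3 mo → qualifies.

Program C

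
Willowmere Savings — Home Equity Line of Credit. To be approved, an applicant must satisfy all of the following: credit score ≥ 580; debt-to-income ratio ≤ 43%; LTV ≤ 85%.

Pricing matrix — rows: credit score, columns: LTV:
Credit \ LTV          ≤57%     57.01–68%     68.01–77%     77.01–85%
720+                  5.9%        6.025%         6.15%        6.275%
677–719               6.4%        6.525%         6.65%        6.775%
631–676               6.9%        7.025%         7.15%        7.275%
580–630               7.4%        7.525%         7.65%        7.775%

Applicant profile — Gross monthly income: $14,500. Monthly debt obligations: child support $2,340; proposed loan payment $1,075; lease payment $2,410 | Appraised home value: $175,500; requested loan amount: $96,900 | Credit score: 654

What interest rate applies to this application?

6.9%

Credit score 654 ≥ 580; Total monthly debts = (2,340 + 1,075 + 2,410) = 5,825. DTI: 5,825 ÷ 14,500 = 40.2%, within the 43% cap
LTV = 96,900/175,500 = 55.2% ≤ 85%
Credit 654 → row 631–676; LTV 55.2% → column ≤57%. Grid cell → 6.9%.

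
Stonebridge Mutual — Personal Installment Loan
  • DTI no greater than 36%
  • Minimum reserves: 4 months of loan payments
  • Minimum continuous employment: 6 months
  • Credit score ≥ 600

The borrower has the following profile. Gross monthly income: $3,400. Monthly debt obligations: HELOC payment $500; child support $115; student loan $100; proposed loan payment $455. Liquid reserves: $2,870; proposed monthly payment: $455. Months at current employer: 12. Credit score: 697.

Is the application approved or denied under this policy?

Total monthly debts = (500 + 115 + 100 + 455) = 1,170. DTI: 1,170 ÷ 3,400 = 34.4%, within the 36% cap
Liquid reserves cover 2,870/455 = 6.3 months — ≥ 4 required
Employment 12 ≥ 6 months
Credit score 697 ≥ 600 (meets)
All criteria satisfied.

Approved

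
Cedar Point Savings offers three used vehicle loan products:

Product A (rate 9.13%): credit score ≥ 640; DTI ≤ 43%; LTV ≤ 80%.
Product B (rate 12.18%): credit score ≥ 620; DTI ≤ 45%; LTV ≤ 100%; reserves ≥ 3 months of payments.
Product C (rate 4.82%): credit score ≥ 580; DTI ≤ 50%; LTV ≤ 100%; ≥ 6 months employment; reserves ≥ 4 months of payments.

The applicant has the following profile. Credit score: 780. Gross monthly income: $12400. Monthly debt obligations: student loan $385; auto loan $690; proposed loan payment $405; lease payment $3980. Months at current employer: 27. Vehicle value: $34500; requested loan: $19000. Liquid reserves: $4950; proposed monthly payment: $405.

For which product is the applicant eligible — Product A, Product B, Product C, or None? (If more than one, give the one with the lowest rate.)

Product C

Total debts = (385 + 690 + 405 + 3,980) = 5,460; DTI = 5,460/12,400 = 44%.
LTV = 19,000/34,500 = 55.1%.
Reserves = 4,950/405 = 12.2 months.
Product A: score 780 ≥ 640; DTI 44% > 43%; LTV 55.1% ≤ 80% → does not qualify.
Product B: score 780 ≥ 620; DTI 44% ≤ 45%; LTV 55.1% ≤ 100%; reserves 12.2 ≥ 3 mo → qualifies.
Product C: score 780 ≥ 580; DTI 44% ≤ 50%; LTV 55.1% ≤ 100%; employment 27 ≥ 6 mo; reserves 12.2 ≥ 4 mo → qualifies.
Qualifying: Product B, Product C. Lowest rate is 4.82% → Product C.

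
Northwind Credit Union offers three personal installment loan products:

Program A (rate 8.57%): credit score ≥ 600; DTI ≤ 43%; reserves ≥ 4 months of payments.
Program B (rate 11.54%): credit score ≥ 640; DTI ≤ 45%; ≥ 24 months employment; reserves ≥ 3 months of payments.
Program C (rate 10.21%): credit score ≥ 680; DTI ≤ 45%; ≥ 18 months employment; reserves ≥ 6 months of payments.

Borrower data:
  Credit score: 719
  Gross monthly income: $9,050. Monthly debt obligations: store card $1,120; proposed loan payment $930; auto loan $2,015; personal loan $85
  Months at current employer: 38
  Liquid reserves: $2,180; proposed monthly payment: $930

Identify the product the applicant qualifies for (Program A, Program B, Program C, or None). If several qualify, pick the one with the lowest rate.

Total debts = (1,120 + 930 + 2,015 + 85) = 4,150; DTI = 4,150/9,050 = 45.9%.
Reserves = 2,180/930 = 2.3 months.
Program A: score 719 ≥ 600; DTI 45.9% > 43%; reserves 2.3 < 4 mo → does not qualify.
Program B: score 719 ≥ 640; DTI 45.9% > 45%; employment 38 ≥ 24 mo; reserves 2.3 < 3 mo → does not qualify.
Program C: score 719 ≥ 680; DTI 45.9% > 45%; employment 38 ≥ 18 mo; reserves 2.3 < 6 mo → does not qualify.

None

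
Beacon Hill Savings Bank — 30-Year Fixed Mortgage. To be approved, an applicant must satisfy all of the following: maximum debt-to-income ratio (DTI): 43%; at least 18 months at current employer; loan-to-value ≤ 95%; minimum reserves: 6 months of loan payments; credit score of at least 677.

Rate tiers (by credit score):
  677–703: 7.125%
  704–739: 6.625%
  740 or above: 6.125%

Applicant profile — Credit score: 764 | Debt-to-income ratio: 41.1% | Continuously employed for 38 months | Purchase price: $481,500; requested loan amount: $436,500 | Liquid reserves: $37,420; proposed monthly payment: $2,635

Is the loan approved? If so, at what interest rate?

Credit score 764 ≥ 677 (meets minimum)
Reserves = 37,420/2,635 = 14.2 months ≥ 6
DTI 41.1% ≤ 43%
Employment 38 ≥ 18 months
LTV: 436,500 ÷ 481,500 = 90.7%, within 95% cap
All requirements met. Score 764 falls in the 740 or above tier → 6.125%.

Approved at 6.125%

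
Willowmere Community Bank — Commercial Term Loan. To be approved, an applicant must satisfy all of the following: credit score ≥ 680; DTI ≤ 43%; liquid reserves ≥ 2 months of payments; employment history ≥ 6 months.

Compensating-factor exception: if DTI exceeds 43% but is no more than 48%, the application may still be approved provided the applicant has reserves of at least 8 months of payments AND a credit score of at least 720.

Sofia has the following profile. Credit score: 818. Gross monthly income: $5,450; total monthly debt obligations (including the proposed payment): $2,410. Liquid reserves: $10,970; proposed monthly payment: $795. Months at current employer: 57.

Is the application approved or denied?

Credit score 818 ≥ 680 (meets base)
DTI = 2,410/5,450 = 44.2% > 43% — standard DTI limit exceeded.
Liquid reserves cover 10,970/795 = 13.8 months — ≥ 2 required
Employment 57 ≥ 6 months
DTI 44.2% is within the 43%–48% exception band; checking compensating factors.
Reserves 13.8 ≥ 8 months; credit score 818 ≥ 720.
Both override conditions satisfied; DTI exception granted.

Approved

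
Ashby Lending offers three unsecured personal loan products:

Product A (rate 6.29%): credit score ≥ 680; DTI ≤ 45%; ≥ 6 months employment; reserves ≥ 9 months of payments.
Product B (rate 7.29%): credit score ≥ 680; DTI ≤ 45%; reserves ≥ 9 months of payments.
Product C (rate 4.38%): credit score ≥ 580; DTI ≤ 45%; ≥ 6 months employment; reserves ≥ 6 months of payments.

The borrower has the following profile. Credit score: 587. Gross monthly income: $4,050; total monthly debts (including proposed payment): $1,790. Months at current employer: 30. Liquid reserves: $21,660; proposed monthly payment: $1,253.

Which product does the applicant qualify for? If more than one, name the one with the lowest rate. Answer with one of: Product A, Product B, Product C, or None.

DTI = 1,790/4,050 = 44.2%.
Reserves = 21,660/1,253 = 17.3 months.
Product A: score 587 < 680; DTI 44.2% ≤ 45%; employment 30 ≥ 6 mo; reserves 17.3 ≥ 9 mo → does not qualify.
Product B: score 587 < 680; DTI 44.2% ≤ 45%; reserves 17.3 ≥ 9 mo → does not qualify.
Product C: score 587 ≥ 580; DTI 44.2% ≤ 45%; employment 30 ≥ 6 mo; reserves 17.3 ≥ 6 mo → qualifies.

Product C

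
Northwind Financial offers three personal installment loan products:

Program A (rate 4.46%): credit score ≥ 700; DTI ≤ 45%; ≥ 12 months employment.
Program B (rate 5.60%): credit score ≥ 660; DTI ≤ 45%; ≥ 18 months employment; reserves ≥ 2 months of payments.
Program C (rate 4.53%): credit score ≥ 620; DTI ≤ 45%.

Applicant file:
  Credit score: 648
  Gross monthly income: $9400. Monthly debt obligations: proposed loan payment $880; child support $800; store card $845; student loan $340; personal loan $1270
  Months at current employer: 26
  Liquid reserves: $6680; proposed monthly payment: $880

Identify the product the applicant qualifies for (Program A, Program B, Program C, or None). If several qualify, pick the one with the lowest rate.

Program C

Total debts = (880 + 800 + 845 + 340 + 1,270) = 4,135; DTI = 4,135/9,400 = 44%.
Reserves = 6,680/880 = 7.6 months.
Program A: score 648 < 700; DTI 44% ≤ 45%; employment 26 ≥ 12 mo → does not qualify.
Program B: score 648 < 660; DTI 44% ≤ 45%; employment 26 ≥ 18 mo; reserves 7.6 ≥ 2 mo → does not qualify.
Program C: score 648 ≥ 620; DTI 44% ≤ 45% → qualifies.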